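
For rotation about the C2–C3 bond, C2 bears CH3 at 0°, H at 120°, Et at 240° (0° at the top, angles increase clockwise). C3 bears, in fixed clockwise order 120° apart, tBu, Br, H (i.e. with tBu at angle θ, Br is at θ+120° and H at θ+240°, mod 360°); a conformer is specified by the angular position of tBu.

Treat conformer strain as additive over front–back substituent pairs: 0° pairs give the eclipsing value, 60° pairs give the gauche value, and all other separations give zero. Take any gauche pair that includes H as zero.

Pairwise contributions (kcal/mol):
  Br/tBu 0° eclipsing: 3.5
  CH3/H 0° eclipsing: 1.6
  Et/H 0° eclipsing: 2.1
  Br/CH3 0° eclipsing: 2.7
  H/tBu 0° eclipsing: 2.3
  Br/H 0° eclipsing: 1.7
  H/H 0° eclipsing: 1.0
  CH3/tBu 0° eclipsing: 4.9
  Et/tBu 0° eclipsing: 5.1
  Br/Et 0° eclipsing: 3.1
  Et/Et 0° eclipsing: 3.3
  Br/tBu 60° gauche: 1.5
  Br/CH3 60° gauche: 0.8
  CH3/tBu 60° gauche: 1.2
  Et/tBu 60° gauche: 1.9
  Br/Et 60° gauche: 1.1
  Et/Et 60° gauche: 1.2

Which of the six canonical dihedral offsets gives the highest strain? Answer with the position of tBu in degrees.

tBu at 0° (eclipsed): CH3–tBu eclipsed, H–Br eclipsed, Et–H eclipsed; 4.9 + 1.7 + 2.1 = 8.7 kcal/mol.
tBu at 60° (staggered): CH3–tBu gauche, Et–Br gauche; 1.2 + 1.1 = 2.3 kcal/mol.
tBu at 120° (eclipsed): CH3–H eclipsed, H–tBu eclipsed, Et–Br eclipsed; 1.6 + 2.3 + 3.1 = 7.0 kcal/mol.
tBu at 180° (staggered): CH3–Br gauche, Et–tBu gauche, Et–Br gauche; 0.8 + 1.9 + 1.1 = 3.8 kcal/mol.
tBu at 240° (eclipsed): CH3–Br eclipsed, H–H eclipsed, Et–tBu eclipsed; 2.7 + 1.0 + 5.1 = 8.8 kcal/mol.
tBu at 300° (staggered): CH3–tBu gauche, CH3–Br gauche, Et–tBu gauche; 1.2 + 0.8 + 1.9 = 3.9 kcal/mol.
The maximum (8.8 kcal/mol) occurs with tBu at 240°.

240°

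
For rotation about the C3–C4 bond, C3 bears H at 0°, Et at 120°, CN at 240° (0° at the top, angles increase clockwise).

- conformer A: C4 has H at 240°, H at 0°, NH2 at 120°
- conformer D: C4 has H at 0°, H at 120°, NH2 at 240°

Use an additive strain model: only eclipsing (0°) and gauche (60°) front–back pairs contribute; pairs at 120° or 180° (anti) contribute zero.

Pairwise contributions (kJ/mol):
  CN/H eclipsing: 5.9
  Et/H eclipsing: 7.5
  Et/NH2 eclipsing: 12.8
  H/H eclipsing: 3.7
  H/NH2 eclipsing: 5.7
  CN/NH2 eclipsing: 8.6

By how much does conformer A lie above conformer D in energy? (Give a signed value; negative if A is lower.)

+2.6 kJ/mol

A is eclipsed. H at 0° is eclipsed with H at 0° (3.7); Et at 120° is eclipsed with NH2 at 120° (12.8); CN at 240° is eclipsed with H at 240° (5.9). Total 22.4 kJ/mol.
D is eclipsed. H at 0° is eclipsed with H at 0° (3.7); Et at 120° is eclipsed with H at 120° (7.5); CN at 240° is eclipsed with NH2 at 240° (8.6). Total 19.8 kJ/mol.
E(A) − E(D) = 22.4 − 19.8 = +2.6 kJ/mol.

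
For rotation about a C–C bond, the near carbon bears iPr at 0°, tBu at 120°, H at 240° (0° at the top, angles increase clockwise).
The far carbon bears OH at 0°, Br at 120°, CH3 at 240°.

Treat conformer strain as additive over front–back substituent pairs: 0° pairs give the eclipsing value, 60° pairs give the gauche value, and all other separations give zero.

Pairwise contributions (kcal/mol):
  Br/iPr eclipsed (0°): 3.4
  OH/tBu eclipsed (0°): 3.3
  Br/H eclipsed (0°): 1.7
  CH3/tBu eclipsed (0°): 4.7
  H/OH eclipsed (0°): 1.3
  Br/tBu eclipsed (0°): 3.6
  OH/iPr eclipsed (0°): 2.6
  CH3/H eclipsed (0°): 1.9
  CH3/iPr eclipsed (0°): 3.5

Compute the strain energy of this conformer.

8.1 kcal/mol

This conformer is eclipsed. iPr at 0° is eclipsed with OH at 0° (2.6); tBu at 120° is eclipsed with Br at 120° (3.6); H at 240° is eclipsed with CH3 at 240° (1.9). Total 8.1 kcal/mol.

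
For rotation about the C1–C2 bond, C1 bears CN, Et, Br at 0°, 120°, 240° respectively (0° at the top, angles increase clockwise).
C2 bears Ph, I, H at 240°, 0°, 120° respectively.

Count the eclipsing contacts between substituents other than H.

Non-H eclipsing pairs: CN(0°)/I(0°); Br(240°)/Ph(240°) — 2 interactions.

2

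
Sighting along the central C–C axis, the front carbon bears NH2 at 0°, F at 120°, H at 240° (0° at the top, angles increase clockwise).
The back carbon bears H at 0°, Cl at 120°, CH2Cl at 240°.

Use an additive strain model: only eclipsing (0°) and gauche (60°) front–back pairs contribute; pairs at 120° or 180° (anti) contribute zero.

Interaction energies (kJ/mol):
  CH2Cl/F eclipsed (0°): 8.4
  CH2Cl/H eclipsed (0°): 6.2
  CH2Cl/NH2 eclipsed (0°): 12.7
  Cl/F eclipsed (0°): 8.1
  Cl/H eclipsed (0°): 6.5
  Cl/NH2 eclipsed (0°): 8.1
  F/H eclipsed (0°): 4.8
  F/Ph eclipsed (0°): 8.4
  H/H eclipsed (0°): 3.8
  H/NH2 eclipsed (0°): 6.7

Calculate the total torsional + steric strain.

This conformer (eclipsed): NH2–H eclipsed, F–Cl eclipsed, H–CH2Cl eclipsed; 6.7 + 8.1 + 6.2 = 21.0 kJ/mol.

21.0 kJ/mol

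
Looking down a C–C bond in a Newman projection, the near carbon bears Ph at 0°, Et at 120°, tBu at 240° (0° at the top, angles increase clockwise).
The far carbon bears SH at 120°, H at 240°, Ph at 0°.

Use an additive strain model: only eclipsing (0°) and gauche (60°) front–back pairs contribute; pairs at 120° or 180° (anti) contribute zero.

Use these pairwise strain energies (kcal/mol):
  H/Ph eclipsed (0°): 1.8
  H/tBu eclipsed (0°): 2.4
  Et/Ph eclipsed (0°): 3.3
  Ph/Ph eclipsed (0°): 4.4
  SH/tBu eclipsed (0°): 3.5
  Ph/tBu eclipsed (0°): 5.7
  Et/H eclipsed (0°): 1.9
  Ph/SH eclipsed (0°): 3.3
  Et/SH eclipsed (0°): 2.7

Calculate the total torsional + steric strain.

9.5 kcal/mol

This conformer (eclipsed): Ph–Ph eclipsed, Et–SH eclipsed, tBu–H eclipsed; 4.4 + 2.7 + 2.4 = 9.5 kcal/mol.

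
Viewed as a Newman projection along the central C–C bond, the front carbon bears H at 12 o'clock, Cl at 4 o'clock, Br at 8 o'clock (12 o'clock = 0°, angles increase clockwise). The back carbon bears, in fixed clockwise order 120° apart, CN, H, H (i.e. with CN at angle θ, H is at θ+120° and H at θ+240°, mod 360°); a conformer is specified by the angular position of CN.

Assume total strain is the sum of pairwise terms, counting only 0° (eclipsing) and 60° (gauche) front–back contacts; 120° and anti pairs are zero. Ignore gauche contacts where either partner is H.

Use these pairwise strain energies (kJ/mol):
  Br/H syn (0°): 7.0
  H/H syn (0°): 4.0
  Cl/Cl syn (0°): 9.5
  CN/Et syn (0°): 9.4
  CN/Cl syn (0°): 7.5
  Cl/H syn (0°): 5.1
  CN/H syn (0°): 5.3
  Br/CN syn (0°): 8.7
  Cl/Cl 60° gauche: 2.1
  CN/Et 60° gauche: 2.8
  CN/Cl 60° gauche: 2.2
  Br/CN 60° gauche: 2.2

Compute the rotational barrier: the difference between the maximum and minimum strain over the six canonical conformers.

CN at 0° is eclipsed. H at 0° is eclipsed with CN at 0° (5.3); Cl at 120° is eclipsed with H at 120° (5.1); Br at 240° is eclipsed with H at 240° (7.0). Total 17.4 kJ/mol.
CN at 60° is staggered. Cl at 120° is gauche with CN at 60° (2.2). Total 2.2 kJ/mol.
CN at 120° is eclipsed. H at 0° is eclipsed with H at 0° (4.0); Cl at 120° is eclipsed with CN at 120° (7.5); Br at 240° is eclipsed with H at 240° (7.0). Total 18.5 kJ/mol.
CN at 180° is staggered. Cl at 120° is gauche with CN at 180° (2.2); Br at 240° is gauche with CN at 180° (2.2). Total 4.4 kJ/mol.
CN at 240° is eclipsed. H at 0° is eclipsed with H at 0° (4.0); Cl at 120° is eclipsed with H at 120° (5.1); Br at 240° is eclipsed with CN at 240° (8.7). Total 17.8 kJ/mol.
CN at 300° is staggered. Br at 240° is gauche with CN at 300° (2.2). Total 2.2 kJ/mol.
Max at 120° (18.5 kJ/mol), min at 60° (2.2 kJ/mol); barrier = 16.3 kJ/mol.

16.3 kJ/mol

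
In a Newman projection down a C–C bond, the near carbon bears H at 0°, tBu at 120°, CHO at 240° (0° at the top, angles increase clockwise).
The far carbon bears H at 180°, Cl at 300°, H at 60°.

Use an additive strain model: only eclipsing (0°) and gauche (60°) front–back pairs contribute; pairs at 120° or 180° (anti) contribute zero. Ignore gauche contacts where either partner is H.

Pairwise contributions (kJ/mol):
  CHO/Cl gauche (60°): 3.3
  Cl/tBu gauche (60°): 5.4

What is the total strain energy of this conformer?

This conformer (staggered): CHO–Cl gauche; 3.3 = 3.3 kJ/mol.

3.3 kJ/mol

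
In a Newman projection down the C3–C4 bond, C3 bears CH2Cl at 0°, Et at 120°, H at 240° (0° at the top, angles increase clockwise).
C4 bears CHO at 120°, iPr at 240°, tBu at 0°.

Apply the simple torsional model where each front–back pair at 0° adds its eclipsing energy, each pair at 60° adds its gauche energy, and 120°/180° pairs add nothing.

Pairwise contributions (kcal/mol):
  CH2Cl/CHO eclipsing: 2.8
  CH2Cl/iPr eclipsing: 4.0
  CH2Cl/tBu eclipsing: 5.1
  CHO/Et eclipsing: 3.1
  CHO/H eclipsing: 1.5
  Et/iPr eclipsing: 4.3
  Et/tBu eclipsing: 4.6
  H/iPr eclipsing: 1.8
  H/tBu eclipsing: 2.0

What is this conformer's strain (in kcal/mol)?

10.0 kcal/mol

This conformer (eclipsed): CH2Cl–tBu eclipsed, Et–CHO eclipsed, H–iPr eclipsed; 5.1 + 3.1 + 1.8 = 10.0 kcal/mol.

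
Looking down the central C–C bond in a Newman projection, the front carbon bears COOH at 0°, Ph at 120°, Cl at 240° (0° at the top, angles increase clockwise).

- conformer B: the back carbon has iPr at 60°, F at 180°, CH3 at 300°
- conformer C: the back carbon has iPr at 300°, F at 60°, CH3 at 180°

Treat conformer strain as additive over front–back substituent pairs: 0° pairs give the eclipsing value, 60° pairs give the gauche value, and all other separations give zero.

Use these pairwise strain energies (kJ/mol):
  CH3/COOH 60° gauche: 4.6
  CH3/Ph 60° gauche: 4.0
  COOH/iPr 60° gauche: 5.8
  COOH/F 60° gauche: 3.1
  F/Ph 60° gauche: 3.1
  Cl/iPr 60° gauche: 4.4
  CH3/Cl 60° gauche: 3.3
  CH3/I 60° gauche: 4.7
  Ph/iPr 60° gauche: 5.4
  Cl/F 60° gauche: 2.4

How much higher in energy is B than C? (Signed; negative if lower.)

+0.9 kJ/mol

B is staggered. COOH at 0° is gauche with iPr at 60° (5.8); COOH at 0° is gauche with CH3 at 300° (4.6); Ph at 120° is gauche with iPr at 60° (5.4); Ph at 120° is gauche with F at 180° (3.1); Cl at 240° is gauche with F at 180° (2.4); Cl at 240° is gauche with CH3 at 300° (3.3). Total 24.6 kJ/mol.
C is staggered. COOH at 0° is gauche with iPr at 300° (5.8); COOH at 0° is gauche with F at 60° (3.1); Ph at 120° is gauche with F at 60° (3.1); Ph at 120° is gauche with CH3 at 180° (4.0); Cl at 240° is gauche with iPr at 300° (4.4); Cl at 240° is gauche with CH3 at 180° (3.3). Total 23.7 kJ/mol.
E(B) − E(C) = 24.6 − 23.7 = +0.9 kJ/mol.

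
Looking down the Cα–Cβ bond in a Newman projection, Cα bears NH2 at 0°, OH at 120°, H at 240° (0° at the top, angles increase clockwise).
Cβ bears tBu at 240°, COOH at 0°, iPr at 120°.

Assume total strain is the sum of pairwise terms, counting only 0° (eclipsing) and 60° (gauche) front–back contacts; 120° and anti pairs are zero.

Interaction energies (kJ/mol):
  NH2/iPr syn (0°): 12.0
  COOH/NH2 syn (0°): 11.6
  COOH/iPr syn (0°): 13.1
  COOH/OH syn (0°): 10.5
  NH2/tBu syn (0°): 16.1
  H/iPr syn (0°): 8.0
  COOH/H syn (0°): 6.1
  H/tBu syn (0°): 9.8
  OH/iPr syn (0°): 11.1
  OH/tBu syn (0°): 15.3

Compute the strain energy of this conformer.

This conformer (eclipsed): NH2–COOH eclipsed, OH–iPr eclipsed, H–tBu eclipsed; 11.6 + 11.1 + 9.8 = 32.5 kJ/mol.

32.5 kJ/mol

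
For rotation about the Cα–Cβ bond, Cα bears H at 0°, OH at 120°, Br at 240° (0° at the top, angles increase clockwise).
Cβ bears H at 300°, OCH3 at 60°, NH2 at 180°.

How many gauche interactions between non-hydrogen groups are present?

Non-H gauche pairs: OH(120°)/OCH3(60°); OH(120°)/NH2(180°); Br(240°)/NH2(180°) — 3 interactions.

3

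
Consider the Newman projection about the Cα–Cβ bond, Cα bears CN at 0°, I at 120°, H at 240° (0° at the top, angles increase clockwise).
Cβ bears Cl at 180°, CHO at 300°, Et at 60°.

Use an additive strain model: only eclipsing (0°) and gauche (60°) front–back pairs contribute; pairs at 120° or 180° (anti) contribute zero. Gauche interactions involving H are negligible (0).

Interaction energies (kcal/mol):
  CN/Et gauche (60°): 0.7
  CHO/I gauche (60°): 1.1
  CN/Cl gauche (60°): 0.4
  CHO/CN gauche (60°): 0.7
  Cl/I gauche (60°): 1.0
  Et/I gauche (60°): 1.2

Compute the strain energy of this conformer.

3.6 kcal/mol

This conformer (staggered): CN(0°)/CHO(300°) gauche 0.7; CN(0°)/Et(60°) gauche 0.7; I(120°)/Cl(180°) gauche 1.0; I(120°)/Et(60°) gauche 1.2 → 3.6 kcal/mol.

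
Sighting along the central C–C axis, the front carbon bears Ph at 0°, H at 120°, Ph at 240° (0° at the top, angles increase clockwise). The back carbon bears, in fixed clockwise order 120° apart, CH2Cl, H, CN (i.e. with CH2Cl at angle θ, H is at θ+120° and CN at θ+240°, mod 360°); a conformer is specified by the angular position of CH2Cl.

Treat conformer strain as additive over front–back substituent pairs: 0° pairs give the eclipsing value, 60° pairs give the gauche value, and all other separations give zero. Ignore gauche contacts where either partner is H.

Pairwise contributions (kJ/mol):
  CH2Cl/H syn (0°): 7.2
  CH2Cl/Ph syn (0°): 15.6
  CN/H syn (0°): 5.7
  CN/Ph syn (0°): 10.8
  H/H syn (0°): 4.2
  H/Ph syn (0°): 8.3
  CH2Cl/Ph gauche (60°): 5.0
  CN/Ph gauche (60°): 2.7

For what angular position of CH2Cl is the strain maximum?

0°

CH2Cl at 0° (eclipsed): Ph(0°)/CH2Cl(0°) eclipsed 15.6; H(120°)/H(120°) eclipsed 4.2; Ph(240°)/CN(240°) eclipsed 10.8 → 30.6 kJ/mol.
CH2Cl at 60° (staggered): Ph(0°)/CH2Cl(60°) gauche 5.0; Ph(0°)/CN(300°) gauche 2.7; Ph(240°)/CN(300°) gauche 2.7 → 10.4 kJ/mol.
CH2Cl at 120° (eclipsed): Ph(0°)/CN(0°) eclipsed 10.8; H(120°)/CH2Cl(120°) eclipsed 7.2; Ph(240°)/H(240°) eclipsed 8.3 → 26.3 kJ/mol.
CH2Cl at 180° (staggered): Ph(0°)/CN(60°) gauche 2.7; Ph(240°)/CH2Cl(180°) gauche 5.0 → 7.7 kJ/mol.
CH2Cl at 240° (eclipsed): Ph(0°)/H(0°) eclipsed 8.3; H(120°)/CN(120°) eclipsed 5.7; Ph(240°)/CH2Cl(240°) eclipsed 15.6 → 29.6 kJ/mol.
CH2Cl at 300° (staggered): Ph(0°)/CH2Cl(300°) gauche 5.0; Ph(240°)/CH2Cl(300°) gauche 5.0; Ph(240°)/CN(180°) gauche 2.7 → 12.7 kJ/mol.
The maximum (30.6 kJ/mol) occurs with CH2Cl at 0°.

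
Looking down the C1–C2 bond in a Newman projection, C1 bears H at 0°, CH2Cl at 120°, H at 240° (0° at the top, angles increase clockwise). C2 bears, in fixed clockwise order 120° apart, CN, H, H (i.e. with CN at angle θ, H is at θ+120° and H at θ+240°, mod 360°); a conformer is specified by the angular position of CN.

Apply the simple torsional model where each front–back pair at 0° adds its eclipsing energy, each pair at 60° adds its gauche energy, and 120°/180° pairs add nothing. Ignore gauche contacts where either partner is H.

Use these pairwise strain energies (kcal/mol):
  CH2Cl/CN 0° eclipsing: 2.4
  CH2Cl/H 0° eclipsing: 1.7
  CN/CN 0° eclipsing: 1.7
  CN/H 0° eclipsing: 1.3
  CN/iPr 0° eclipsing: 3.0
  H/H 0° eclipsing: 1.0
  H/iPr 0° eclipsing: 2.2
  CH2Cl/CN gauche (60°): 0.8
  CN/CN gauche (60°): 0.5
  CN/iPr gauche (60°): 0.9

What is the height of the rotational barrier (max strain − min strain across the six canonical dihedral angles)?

4.4 kcal/mol

CN at 0° (eclipsed): H–CN eclipsed, CH2Cl–H eclipsed, H–H eclipsed; 1.3 + 1.7 + 1.0 = 4.0 kcal/mol.
CN at 60° (staggered): CH2Cl–CN gauche; 0.8 = 0.8 kcal/mol.
CN at 120° (eclipsed): H–H eclipsed, CH2Cl–CN eclipsed, H–H eclipsed; 1.0 + 2.4 + 1.0 = 4.4 kcal/mol.
CN at 180° (staggered): CH2Cl–CN gauche; 0.8 = 0.8 kcal/mol.
CN at 240° (eclipsed): H–H eclipsed, CH2Cl–H eclipsed, H–CN eclipsed; 1.0 + 1.7 + 1.3 = 4.0 kcal/mol.
CN at 300° (staggered): no non-H gauche contacts → 0.0 kcal/mol.
Max at 120° (4.4 kcal/mol), min at 300° (0.0 kcal/mol); barrier = 4.4 kcal/mol.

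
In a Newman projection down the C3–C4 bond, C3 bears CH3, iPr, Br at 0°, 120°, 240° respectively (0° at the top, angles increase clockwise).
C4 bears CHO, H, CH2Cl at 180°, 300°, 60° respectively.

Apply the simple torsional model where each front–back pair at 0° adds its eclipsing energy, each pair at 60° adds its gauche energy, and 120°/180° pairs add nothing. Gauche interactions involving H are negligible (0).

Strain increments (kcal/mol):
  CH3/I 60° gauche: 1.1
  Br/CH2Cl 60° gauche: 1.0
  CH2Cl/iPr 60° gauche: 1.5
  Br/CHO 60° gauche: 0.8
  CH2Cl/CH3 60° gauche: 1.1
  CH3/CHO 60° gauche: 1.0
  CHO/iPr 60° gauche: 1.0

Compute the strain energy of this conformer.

This conformer (staggered): CH3–CH2Cl gauche, iPr–CHO gauche, iPr–CH2Cl gauche, Br–CHO gauche; 1.1 + 1.0 + 1.5 + 0.8 = 4.4 kcal/mol.

4.4 kcal/mol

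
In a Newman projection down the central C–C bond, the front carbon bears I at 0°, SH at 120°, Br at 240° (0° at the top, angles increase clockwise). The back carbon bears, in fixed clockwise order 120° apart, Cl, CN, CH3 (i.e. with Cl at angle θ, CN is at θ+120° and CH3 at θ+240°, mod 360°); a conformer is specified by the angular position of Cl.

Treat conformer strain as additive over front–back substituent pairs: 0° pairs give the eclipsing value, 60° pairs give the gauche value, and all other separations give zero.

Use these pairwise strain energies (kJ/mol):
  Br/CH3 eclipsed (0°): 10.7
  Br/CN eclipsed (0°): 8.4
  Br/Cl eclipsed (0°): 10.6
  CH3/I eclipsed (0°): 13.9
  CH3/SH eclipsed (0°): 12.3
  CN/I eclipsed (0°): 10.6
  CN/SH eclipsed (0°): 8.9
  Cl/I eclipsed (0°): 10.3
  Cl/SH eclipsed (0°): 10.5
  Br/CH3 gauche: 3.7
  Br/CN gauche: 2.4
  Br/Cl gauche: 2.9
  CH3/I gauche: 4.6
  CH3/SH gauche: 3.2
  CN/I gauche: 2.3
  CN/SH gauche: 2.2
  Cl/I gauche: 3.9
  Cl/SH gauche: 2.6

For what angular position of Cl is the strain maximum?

Cl at 0° (eclipsed): I(0°)/Cl(0°) eclipsed 10.3; SH(120°)/CN(120°) eclipsed 8.9; Br(240°)/CH3(240°) eclipsed 10.7 → 29.9 kJ/mol.
Cl at 60° (staggered): I(0°)/Cl(60°) gauche 3.9; I(0°)/CH3(300°) gauche 4.6; SH(120°)/Cl(60°) gauche 2.6; SH(120°)/CN(180°) gauche 2.2; Br(240°)/CN(180°) gauche 2.4; Br(240°)/CH3(300°) gauche 3.7 → 19.4 kJ/mol.
Cl at 120° (eclipsed): I(0°)/CH3(0°) eclipsed 13.9; SH(120°)/Cl(120°) eclipsed 10.5; Br(240°)/CN(240°) eclipsed 8.4 → 32.8 kJ/mol.
Cl at 180° (staggered): I(0°)/CN(300°) gauche 2.3; I(0°)/CH3(60°) gauche 4.6; SH(120°)/Cl(180°) gauche 2.6; SH(120°)/CH3(60°) gauche 3.2; Br(240°)/Cl(180°) gauche 2.9; Br(240°)/CN(300°) gauche 2.4 → 18.0 kJ/mol.
Cl at 240° (eclipsed): I(0°)/CN(0°) eclipsed 10.6; SH(120°)/CH3(120°) eclipsed 12.3; Br(240°)/Cl(240°) eclipsed 10.6 → 33.5 kJ/mol.
Cl at 300° (staggered): I(0°)/Cl(300°) gauche 3.9; I(0°)/CN(60°) gauche 2.3; SH(120°)/CN(60°) gauche 2.2; SH(120°)/CH3(180°) gauche 3.2; Br(240°)/Cl(300°) gauche 2.9; Br(240°)/CH3(180°) gauche 3.7 → 18.2 kJ/mol.
The maximum (33.5 kJ/mol) occurs with Cl at 240°.

240°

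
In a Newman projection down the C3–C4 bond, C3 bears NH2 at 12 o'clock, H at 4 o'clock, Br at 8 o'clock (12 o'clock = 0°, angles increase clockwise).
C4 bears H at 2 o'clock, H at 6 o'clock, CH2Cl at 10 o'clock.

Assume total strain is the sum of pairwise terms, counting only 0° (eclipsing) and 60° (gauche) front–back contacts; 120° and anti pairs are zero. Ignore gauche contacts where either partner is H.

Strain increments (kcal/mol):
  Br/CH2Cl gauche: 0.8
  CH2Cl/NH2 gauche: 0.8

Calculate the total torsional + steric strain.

1.6 kcal/mol

This conformer (staggered): NH2–CH2Cl gauche, Br–CH2Cl gauche; 0.8 + 0.8 = 1.6 kcal/mol.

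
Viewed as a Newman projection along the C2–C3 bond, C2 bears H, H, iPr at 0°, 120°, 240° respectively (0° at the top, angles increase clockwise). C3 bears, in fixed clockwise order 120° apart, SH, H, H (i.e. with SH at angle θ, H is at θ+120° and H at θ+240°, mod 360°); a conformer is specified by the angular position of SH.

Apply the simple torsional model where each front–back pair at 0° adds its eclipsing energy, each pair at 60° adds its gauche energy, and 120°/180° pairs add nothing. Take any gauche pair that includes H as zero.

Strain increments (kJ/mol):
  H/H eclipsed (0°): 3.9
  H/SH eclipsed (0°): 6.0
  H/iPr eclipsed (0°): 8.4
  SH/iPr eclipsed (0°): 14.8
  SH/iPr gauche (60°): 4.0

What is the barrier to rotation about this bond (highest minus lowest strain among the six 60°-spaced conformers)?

SH at 0° (eclipsed): H–SH eclipsed, H–H eclipsed, iPr–H eclipsed; 6.0 + 3.9 + 8.4 = 18.3 kJ/mol.
SH at 60° (staggered): no non-H gauche contacts → 0.0 kJ/mol.
SH at 120° (eclipsed): H–H eclipsed, H–SH eclipsed, iPr–H eclipsed; 3.9 + 6.0 + 8.4 = 18.3 kJ/mol.
SH at 180° (staggered): iPr–SH gauche; 4.0 = 4.0 kJ/mol.
SH at 240° (eclipsed): H–H eclipsed, H–H eclipsed, iPr–SH eclipsed; 3.9 + 3.9 + 14.8 = 22.6 kJ/mol.
SH at 300° (staggered): iPr–SH gauche; 4.0 = 4.0 kJ/mol.
Max at 240° (22.6 kJ/mol), min at 60° (0.0 kJ/mol); barrier = 22.6 kJ/mol.

22.6 kJ/mol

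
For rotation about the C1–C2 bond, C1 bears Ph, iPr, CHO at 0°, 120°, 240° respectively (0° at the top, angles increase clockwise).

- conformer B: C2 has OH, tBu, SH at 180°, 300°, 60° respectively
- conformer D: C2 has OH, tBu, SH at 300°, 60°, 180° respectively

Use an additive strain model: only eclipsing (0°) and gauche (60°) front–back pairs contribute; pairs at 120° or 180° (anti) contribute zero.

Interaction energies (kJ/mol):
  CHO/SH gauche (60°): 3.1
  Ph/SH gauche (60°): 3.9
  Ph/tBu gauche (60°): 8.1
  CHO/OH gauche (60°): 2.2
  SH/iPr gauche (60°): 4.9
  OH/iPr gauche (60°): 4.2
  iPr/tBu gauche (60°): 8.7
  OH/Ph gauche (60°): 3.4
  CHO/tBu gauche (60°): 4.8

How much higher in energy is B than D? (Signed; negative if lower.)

-2.3 kJ/mol

B (staggered): Ph(0°)/tBu(300°) gauche 8.1; Ph(0°)/SH(60°) gauche 3.9; iPr(120°)/OH(180°) gauche 4.2; iPr(120°)/SH(60°) gauche 4.9; CHO(240°)/OH(180°) gauche 2.2; CHO(240°)/tBu(300°) gauche 4.8 → 28.1 kJ/mol.
D (staggered): Ph(0°)/OH(300°) gauche 3.4; Ph(0°)/tBu(60°) gauche 8.1; iPr(120°)/tBu(60°) gauche 8.7; iPr(120°)/SH(180°) gauche 4.9; CHO(240°)/OH(300°) gauche 2.2; CHO(240°)/SH(180°) gauche 3.1 → 30.4 kJ/mol.
E(B) − E(D) = 28.1 − 30.4 = -2.3 kJ/mol.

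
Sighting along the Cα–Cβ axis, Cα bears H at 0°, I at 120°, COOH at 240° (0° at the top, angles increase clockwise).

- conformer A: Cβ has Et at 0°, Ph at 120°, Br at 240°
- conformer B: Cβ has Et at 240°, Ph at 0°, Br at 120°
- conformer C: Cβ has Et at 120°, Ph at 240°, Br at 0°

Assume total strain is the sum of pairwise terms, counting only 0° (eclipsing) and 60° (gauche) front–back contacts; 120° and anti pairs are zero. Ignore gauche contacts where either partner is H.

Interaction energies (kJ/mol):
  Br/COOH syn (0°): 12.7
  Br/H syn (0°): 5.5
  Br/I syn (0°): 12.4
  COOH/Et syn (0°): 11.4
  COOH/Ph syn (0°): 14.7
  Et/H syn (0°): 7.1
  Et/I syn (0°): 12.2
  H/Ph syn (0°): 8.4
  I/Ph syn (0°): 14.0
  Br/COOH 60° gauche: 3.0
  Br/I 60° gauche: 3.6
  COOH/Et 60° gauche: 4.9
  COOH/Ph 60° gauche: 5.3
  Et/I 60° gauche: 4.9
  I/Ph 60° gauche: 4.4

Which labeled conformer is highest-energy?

A

A (eclipsed): H(0°)/Et(0°) eclipsed 7.1; I(120°)/Ph(120°) eclipsed 14.0; COOH(240°)/Br(240°) eclipsed 12.7 → 33.8 kJ/mol.
B (eclipsed): H(0°)/Ph(0°) eclipsed 8.4; I(120°)/Br(120°) eclipsed 12.4; COOH(240°)/Et(240°) eclipsed 11.4 → 32.2 kJ/mol.
C (eclipsed): H(0°)/Br(0°) eclipsed 5.5; I(120°)/Et(120°) eclipsed 12.2; COOH(240°)/Ph(240°) eclipsed 14.7 → 32.4 kJ/mol.
A has the highest total (33.8 kJ/mol).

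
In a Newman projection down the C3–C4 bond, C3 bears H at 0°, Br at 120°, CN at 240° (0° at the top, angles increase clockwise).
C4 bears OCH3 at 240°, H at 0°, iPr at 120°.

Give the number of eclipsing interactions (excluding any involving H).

2

Non-H eclipsing pairs: Br(120°)/iPr(120°); CN(240°)/OCH3(240°) — 2 interactions.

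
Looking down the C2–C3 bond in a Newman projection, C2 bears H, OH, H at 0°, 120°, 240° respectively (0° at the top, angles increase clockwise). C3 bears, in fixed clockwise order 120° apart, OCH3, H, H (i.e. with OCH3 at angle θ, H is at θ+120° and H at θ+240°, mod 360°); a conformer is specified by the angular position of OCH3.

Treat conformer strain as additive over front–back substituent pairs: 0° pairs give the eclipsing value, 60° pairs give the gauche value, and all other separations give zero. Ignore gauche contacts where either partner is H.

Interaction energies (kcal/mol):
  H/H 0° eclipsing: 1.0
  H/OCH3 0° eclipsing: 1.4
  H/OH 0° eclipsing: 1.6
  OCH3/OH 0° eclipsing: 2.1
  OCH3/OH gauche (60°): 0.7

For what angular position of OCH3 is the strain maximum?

120°

OCH3 at 0° (eclipsed): H(0°)/OCH3(0°) eclipsed 1.4; OH(120°)/H(120°) eclipsed 1.6; H(240°)/H(240°) eclipsed 1.0 → 4.0 kcal/mol.
OCH3 at 60° (staggered): OH(120°)/OCH3(60°) gauche 0.7 → 0.7 kcal/mol.
OCH3 at 120° (eclipsed): H(0°)/H(0°) eclipsed 1.0; OH(120°)/OCH3(120°) eclipsed 2.1; H(240°)/H(240°) eclipsed 1.0 → 4.1 kcal/mol.
OCH3 at 180° (staggered): OH(120°)/OCH3(180°) gauche 0.7 → 0.7 kcal/mol.
OCH3 at 240° (eclipsed): H(0°)/H(0°) eclipsed 1.0; OH(120°)/H(120°) eclipsed 1.6; H(240°)/OCH3(240°) eclipsed 1.4 → 4.0 kcal/mol.
OCH3 at 300° (staggered): no non-H gauche contacts → 0.0 kcal/mol.
The maximum (4.1 kcal/mol) occurs with OCH3 at 120°.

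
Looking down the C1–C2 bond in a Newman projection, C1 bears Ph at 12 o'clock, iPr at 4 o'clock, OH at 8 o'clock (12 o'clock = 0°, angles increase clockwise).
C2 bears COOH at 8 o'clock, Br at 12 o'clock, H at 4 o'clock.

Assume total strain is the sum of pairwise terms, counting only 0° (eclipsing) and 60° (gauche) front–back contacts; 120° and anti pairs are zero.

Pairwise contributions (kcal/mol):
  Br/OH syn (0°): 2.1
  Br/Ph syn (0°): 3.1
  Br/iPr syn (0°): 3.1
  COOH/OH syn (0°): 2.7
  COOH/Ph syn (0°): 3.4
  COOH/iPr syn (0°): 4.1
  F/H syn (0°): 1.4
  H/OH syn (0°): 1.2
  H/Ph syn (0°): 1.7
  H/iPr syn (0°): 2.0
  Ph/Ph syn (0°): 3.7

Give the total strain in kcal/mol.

7.8 kcal/mol

This conformer (eclipsed): Ph–Br eclipsed, iPr–H eclipsed, OH–COOH eclipsed; 3.1 + 2.0 + 2.7 = 7.8 kcal/mol.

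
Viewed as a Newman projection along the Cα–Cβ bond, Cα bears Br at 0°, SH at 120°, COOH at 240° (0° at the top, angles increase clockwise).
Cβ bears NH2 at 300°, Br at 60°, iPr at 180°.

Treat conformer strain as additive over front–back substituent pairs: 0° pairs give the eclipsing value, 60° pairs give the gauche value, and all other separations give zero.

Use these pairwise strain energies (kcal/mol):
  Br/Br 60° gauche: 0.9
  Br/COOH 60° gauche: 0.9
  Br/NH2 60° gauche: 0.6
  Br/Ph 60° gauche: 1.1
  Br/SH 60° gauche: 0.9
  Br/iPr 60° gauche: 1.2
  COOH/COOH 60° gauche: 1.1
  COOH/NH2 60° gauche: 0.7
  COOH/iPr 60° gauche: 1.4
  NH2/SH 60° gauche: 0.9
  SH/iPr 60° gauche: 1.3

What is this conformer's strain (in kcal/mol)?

This conformer (staggered): Br(0°)/NH2(300°) gauche 0.6; Br(0°)/Br(60°) gauche 0.9; SH(120°)/Br(60°) gauche 0.9; SH(120°)/iPr(180°) gauche 1.3; COOH(240°)/NH2(300°) gauche 0.7; COOH(240°)/iPr(180°) gauche 1.4 → 5.8 kcal/mol.

5.8 kcal/mol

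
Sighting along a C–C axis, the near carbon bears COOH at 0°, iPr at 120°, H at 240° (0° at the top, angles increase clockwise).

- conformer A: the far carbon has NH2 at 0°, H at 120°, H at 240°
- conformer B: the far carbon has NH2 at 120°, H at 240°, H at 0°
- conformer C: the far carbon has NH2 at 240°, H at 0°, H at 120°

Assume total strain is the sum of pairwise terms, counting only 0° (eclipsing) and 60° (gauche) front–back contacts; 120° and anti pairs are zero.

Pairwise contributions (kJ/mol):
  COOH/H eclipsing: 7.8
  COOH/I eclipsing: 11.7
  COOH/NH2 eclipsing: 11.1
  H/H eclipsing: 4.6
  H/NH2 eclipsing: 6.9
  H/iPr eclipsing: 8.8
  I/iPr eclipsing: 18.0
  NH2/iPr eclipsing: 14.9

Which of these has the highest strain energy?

B

A (eclipsed): COOH–NH2 eclipsed, iPr–H eclipsed, H–H eclipsed; 11.1 + 8.8 + 4.6 = 24.5 kJ/mol.
B (eclipsed): COOH–H eclipsed, iPr–NH2 eclipsed, H–H eclipsed; 7.8 + 14.9 + 4.6 = 27.3 kJ/mol.
C (eclipsed): COOH–H eclipsed, iPr–H eclipsed, H–NH2 eclipsed; 7.8 + 8.8 + 6.9 = 23.5 kJ/mol.
B has the highest total (27.3 kJ/mol).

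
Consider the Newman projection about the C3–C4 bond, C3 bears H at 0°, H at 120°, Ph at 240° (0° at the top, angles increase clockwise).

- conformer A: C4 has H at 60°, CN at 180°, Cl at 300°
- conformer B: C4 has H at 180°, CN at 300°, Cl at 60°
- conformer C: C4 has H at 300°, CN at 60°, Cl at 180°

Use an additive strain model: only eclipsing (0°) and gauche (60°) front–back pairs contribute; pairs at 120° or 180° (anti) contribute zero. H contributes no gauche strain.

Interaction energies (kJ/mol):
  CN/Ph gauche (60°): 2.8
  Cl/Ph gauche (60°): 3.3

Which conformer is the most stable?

B

A is staggered. Ph at 240° is gauche with CN at 180° (2.8); Ph at 240° is gauche with Cl at 300° (3.3). Total 6.1 kJ/mol.
B is staggered. Ph at 240° is gauche with CN at 300° (2.8). Total 2.8 kJ/mol.
C is staggered. Ph at 240° is gauche with Cl at 180° (3.3). Total 3.3 kJ/mol.
B has the lowest total (2.8 kJ/mol).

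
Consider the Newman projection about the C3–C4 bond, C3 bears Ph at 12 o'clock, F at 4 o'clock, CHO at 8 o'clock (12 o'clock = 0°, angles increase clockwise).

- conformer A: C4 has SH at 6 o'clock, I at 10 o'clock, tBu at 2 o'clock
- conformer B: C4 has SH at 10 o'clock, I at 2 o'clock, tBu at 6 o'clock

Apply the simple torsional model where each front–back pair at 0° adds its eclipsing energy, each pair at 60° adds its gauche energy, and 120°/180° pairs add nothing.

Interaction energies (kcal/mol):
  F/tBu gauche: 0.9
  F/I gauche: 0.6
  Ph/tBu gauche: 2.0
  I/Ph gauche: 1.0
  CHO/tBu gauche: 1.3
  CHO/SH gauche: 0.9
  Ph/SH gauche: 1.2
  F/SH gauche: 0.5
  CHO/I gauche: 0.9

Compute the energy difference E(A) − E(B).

+0.3 kcal/mol

A is staggered. Ph at 0° is gauche with I at 300° (1.0); Ph at 0° is gauche with tBu at 60° (2.0); F at 120° is gauche with SH at 180° (0.5); F at 120° is gauche with tBu at 60° (0.9); CHO at 240° is gauche with SH at 180° (0.9); CHO at 240° is gauche with I at 300° (0.9). Total 6.2 kcal/mol.
B is staggered. Ph at 0° is gauche with SH at 300° (1.2); Ph at 0° is gauche with I at 60° (1.0); F at 120° is gauche with I at 60° (0.6); F at 120° is gauche with tBu at 180° (0.9); CHO at 240° is gauche with SH at 300° (0.9); CHO at 240° is gauche with tBu at 180° (1.3). Total 5.9 kcal/mol.
E(A) − E(B) = 6.2 − 5.9 = +0.3 kcal/mol.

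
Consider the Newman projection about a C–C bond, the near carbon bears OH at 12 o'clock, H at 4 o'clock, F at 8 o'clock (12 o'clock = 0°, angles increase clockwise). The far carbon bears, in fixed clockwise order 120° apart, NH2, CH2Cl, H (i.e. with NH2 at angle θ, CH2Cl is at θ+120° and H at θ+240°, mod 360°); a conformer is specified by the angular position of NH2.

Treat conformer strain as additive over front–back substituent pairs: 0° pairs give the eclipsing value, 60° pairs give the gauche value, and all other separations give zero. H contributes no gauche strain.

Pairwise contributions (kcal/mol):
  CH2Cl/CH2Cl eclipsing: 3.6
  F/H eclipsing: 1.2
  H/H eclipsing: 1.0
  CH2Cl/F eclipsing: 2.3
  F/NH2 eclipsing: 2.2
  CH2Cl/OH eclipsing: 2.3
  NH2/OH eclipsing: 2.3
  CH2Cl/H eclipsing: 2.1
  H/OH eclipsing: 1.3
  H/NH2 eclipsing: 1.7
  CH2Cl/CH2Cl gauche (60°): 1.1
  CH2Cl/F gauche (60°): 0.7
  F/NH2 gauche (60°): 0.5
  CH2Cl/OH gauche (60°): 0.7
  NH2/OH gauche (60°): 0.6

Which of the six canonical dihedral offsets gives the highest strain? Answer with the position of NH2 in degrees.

NH2 at 0° (eclipsed): OH–NH2 eclipsed, H–CH2Cl eclipsed, F–H eclipsed; 2.3 + 2.1 + 1.2 = 5.6 kcal/mol.
NH2 at 60° (staggered): OH–NH2 gauche, F–CH2Cl gauche; 0.6 + 0.7 = 1.3 kcal/mol.
NH2 at 120° (eclipsed): OH–H eclipsed, H–NH2 eclipsed, F–CH2Cl eclipsed; 1.3 + 1.7 + 2.3 = 5.3 kcal/mol.
NH2 at 180° (staggered): OH–CH2Cl gauche, F–NH2 gauche, F–CH2Cl gauche; 0.7 + 0.5 + 0.7 = 1.9 kcal/mol.
NH2 at 240° (eclipsed): OH–CH2Cl eclipsed, H–H eclipsed, F–NH2 eclipsed; 2.3 + 1.0 + 2.2 = 5.5 kcal/mol.
NH2 at 300° (staggered): OH–NH2 gauche, OH–CH2Cl gauche, F–NH2 gauche; 0.6 + 0.7 + 0.5 = 1.8 kcal/mol.
The maximum (5.6 kcal/mol) occurs with NH2 at 0°.

0°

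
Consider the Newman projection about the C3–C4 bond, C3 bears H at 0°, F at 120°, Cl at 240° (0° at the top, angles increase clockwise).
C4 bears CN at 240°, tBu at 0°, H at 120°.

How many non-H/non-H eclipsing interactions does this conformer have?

1

Non-H eclipsing pairs: Cl(240°)/CN(240°) — 1 interaction.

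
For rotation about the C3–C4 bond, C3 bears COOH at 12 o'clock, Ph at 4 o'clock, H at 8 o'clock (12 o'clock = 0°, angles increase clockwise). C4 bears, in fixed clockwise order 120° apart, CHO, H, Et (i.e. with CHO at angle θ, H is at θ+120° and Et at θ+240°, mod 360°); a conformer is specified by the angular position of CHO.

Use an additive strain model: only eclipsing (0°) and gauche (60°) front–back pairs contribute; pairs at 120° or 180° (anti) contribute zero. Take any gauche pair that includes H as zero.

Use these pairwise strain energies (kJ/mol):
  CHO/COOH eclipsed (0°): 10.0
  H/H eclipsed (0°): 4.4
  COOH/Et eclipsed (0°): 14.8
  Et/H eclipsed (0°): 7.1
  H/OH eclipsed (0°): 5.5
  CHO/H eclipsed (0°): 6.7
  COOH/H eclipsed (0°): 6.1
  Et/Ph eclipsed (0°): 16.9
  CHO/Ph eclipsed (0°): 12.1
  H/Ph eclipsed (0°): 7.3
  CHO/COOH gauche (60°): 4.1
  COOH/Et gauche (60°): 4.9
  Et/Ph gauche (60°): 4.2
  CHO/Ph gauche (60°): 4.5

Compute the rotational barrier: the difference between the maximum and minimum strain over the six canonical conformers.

CHO at 0° (eclipsed): COOH(0°)/CHO(0°) eclipsed 10.0; Ph(120°)/H(120°) eclipsed 7.3; H(240°)/Et(240°) eclipsed 7.1 → 24.4 kJ/mol.
CHO at 60° (staggered): COOH(0°)/CHO(60°) gauche 4.1; COOH(0°)/Et(300°) gauche 4.9; Ph(120°)/CHO(60°) gauche 4.5 → 13.5 kJ/mol.
CHO at 120° (eclipsed): COOH(0°)/Et(0°) eclipsed 14.8; Ph(120°)/CHO(120°) eclipsed 12.1; H(240°)/H(240°) eclipsed 4.4 → 31.3 kJ/mol.
CHO at 180° (staggered): COOH(0°)/Et(60°) gauche 4.9; Ph(120°)/CHO(180°) gauche 4.5; Ph(120°)/Et(60°) gauche 4.2 → 13.6 kJ/mol.
CHO at 240° (eclipsed): COOH(0°)/H(0°) eclipsed 6.1; Ph(120°)/Et(120°) eclipsed 16.9; H(240°)/CHO(240°) eclipsed 6.7 → 29.7 kJ/mol.
CHO at 300° (staggered): COOH(0°)/CHO(300°) gauche 4.1; Ph(120°)/Et(180°) gauche 4.2 → 8.3 kJ/mol.
Max at 120° (31.3 kJ/mol), min at 300° (8.3 kJ/mol); barrier = 23.0 kJ/mol.

23.0 kJ/mol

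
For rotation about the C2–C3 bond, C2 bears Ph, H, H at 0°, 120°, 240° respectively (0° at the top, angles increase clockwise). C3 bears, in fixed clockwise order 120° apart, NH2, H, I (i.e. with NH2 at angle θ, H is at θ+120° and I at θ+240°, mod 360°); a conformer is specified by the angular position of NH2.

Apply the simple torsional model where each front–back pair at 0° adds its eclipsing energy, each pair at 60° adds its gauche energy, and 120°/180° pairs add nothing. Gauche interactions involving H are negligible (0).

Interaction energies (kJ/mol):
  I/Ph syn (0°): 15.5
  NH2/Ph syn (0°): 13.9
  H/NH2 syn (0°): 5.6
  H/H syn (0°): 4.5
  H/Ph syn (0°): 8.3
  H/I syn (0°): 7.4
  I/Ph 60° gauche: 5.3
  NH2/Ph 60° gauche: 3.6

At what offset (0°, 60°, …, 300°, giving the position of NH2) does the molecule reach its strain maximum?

NH2 at 0° (eclipsed): Ph–NH2 eclipsed, H–H eclipsed, H–I eclipsed; 13.9 + 4.5 + 7.4 = 25.8 kJ/mol.
NH2 at 60° (staggered): Ph–NH2 gauche, Ph–I gauche; 3.6 + 5.3 = 8.9 kJ/mol.
NH2 at 120° (eclipsed): Ph–I eclipsed, H–NH2 eclipsed, H–H eclipsed; 15.5 + 5.6 + 4.5 = 25.6 kJ/mol.
NH2 at 180° (staggered): Ph–I gauche; 5.3 = 5.3 kJ/mol.
NH2 at 240° (eclipsed): Ph–H eclipsed, H–I eclipsed, H–NH2 eclipsed; 8.3 + 7.4 + 5.6 = 21.3 kJ/mol.
NH2 at 300° (staggered): Ph–NH2 gauche; 3.6 = 3.6 kJ/mol.
The maximum (25.8 kJ/mol) occurs with NH2 at 0°.

0°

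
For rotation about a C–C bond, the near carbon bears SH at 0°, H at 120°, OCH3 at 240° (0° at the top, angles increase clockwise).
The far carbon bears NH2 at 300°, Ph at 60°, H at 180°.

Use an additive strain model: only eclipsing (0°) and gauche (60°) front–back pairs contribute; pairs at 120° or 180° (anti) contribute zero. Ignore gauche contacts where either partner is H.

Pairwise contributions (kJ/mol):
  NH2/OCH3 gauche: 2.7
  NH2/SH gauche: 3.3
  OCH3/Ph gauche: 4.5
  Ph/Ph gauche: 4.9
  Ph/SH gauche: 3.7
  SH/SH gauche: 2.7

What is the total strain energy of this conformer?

9.7 kJ/mol

This conformer is staggered. SH at 0° is gauche with NH2 at 300° (3.3); SH at 0° is gauche with Ph at 60° (3.7); OCH3 at 240° is gauche with NH2 at 300° (2.7). Total 9.7 kJ/mol.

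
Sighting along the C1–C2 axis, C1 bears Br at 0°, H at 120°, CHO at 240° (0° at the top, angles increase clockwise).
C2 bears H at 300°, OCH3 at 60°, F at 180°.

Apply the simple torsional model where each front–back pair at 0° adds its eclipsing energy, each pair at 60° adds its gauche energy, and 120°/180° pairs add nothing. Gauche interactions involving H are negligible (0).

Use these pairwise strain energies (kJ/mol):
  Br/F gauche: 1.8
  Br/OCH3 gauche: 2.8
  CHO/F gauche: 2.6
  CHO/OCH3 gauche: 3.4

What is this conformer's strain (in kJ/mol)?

This conformer is staggered. Br at 0° is gauche with OCH3 at 60° (2.8); CHO at 240° is gauche with F at 180° (2.6). Total 5.4 kJ/mol.

5.4 kJ/mol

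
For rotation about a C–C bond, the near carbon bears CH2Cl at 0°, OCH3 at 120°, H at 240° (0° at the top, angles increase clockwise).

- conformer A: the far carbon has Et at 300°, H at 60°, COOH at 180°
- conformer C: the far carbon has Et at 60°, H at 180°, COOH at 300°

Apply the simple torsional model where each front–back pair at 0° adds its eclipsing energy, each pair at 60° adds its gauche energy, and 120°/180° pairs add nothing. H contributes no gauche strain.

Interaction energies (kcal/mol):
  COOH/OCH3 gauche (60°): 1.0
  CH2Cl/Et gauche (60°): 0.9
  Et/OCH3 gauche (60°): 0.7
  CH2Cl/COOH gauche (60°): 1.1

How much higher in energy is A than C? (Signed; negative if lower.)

A is staggered. CH2Cl at 0° is gauche with Et at 300° (0.9); OCH3 at 120° is gauche with COOH at 180° (1.0). Total 1.9 kcal/mol.
C is staggered. CH2Cl at 0° is gauche with Et at 60° (0.9); CH2Cl at 0° is gauche with COOH at 300° (1.1); OCH3 at 120° is gauche with Et at 60° (0.7). Total 2.7 kcal/mol.
E(A) − E(C) = 1.9 − 2.7 = -0.8 kcal/mol.

-0.8 kcal/mol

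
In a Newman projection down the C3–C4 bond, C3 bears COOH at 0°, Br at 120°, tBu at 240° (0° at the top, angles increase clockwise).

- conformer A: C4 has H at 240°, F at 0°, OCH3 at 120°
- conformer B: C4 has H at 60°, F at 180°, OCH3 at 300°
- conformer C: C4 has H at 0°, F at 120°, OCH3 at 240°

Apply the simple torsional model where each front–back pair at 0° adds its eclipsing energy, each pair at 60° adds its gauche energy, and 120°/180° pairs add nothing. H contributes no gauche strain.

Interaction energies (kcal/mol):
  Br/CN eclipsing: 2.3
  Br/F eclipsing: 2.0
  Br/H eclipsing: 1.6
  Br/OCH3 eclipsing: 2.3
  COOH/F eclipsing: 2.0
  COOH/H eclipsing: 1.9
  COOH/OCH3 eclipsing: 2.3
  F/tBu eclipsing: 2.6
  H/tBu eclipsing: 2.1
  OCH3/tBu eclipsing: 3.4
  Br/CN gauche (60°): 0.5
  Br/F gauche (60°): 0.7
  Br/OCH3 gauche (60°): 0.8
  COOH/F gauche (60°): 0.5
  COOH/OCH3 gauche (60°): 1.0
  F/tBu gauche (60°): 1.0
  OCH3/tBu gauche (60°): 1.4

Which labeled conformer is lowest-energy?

B

A (eclipsed): COOH(0°)/F(0°) eclipsed 2.0; Br(120°)/OCH3(120°) eclipsed 2.3; tBu(240°)/H(240°) eclipsed 2.1 → 6.4 kcal/mol.
B (staggered): COOH(0°)/OCH3(300°) gauche 1.0; Br(120°)/F(180°) gauche 0.7; tBu(240°)/F(180°) gauche 1.0; tBu(240°)/OCH3(300°) gauche 1.4 → 4.1 kcal/mol.
C (eclipsed): COOH(0°)/H(0°) eclipsed 1.9; Br(120°)/F(120°) eclipsed 2.0; tBu(240°)/OCH3(240°) eclipsed 3.4 → 7.3 kcal/mol.
B has the lowest total (4.1 kcal/mol).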